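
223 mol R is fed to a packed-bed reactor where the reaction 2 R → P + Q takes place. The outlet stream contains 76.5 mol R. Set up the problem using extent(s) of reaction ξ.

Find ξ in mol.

For R: n = n₀ − 2ξ → 76.5 = 223 − 2ξ, giving ξ = 73.25 mol.
Outlet amounts (n = n₀ + ν ξ):
  R: 223 − 2(73.25) = 76.5
  P: 0 + 1(73.25) = 73.25
  Q: 0 + 1(73.25) = 73.25

ξ = 73.2 mol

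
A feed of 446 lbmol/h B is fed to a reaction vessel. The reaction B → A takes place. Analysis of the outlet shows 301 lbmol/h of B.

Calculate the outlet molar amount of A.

145 lbmol/h

For B: n = n₀ − 1ξ → 301 = 446 − 1ξ, giving ξ = 145 lbmol/h.
Outlet amounts (n = n₀ + ν ξ):
  B: 446 − 1(145) = 301
  A: 0 + 1(145) = 145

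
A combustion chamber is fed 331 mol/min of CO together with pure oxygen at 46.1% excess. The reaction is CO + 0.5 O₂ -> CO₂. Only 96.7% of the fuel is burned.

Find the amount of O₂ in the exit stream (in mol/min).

81.8 mol/min

Stoichiometric O₂ = 0.5 × 331 = 165.5 mol/min; O₂ fed = 165.5 × 1.461 = 241.8 mol/min.
Fuel reacted = 0.967 × 331 → ξ = 320.1 mol/min.
Outlet (n = n₀ + ν ξ):
  CO: 331 − 1(320.1) = 10.92
  O₂: 241.8 − 0.5(320.1) = 81.76
  CO₂: 0 + 1(320.1) = 320.1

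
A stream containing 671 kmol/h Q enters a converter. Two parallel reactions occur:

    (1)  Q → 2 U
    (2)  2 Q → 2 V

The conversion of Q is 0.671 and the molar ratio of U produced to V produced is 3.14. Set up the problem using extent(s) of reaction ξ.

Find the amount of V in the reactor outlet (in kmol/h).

175 kmol/h

Conversion of Q: Q consumed = 0.671 × 671 = 450.2 kmol/h = 1ξ₁ + 2ξ₂.
Selectivity: 2ξ₁ / (2ξ₂) = 3.14 → ξ₁ = 3.14 ξ₂.
Substitute: (1·3.14 + 2) ξ₂ = 450.2 → ξ₂ = 87.6 kmol/h, ξ₁ = 275 kmol/h.
Outlet amounts (n = n₀ + Σ ν·ξ):
  Q: 671 − 1(275) − 2(87.6) = 220.8
  U: 0 + 2(275) = 550.1
  V: 0 + 2(87.6) = 175.2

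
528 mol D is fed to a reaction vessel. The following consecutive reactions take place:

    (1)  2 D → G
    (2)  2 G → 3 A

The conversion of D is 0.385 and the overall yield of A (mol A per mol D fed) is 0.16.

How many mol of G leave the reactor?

45.3 mol

Conversion of D: D consumed = 2ξ₁ = 0.385 × 528 → ξ₁ = 101.6 mol.
Yield of A: 3ξ₂ / 528 = 0.16 → ξ₂ = 28.16 mol.
Outlet amounts (n = n₀ + Σ ν·ξ):
  D: 528 − 2(101.6) = 324.7
  G: 0 + 1(101.6) − 2(28.16) = 45.32
  A: 0 + 3(28.16) = 84.48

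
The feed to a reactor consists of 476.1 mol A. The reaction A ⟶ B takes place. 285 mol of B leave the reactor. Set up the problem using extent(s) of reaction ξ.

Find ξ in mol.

For B: n = n₀ + 1ξ → 285 = 0 + 1ξ, giving ξ = 285 mol.
Outlet amounts (n = n₀ + ν ξ):
  A: 476.1 − 1(285) = 191.1
  B: 0 + 1(285) = 285

ξ = 285 mol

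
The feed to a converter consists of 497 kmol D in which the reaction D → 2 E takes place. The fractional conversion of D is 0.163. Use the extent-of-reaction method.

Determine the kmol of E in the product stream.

162 kmol

D reacted = 0.163 × 497 = 81.01 kmol; ν_D = −1, so ξ = 81.01/1 = 81.01 kmol.
Outlet amounts (n = n₀ + ν ξ):
  D: 497 − 1(81.01) = 416
  E: 0 + 2(81.01) = 162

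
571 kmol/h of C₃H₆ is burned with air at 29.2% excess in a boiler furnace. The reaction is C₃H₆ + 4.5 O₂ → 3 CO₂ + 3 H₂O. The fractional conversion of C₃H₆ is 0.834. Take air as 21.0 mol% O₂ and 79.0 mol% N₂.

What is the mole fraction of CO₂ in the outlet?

Stoichiometric O₂ = 4.5 × 571 = 2570 kmol/h; O₂ fed = 2570 × 1.292 = 3320 kmol/h.
N₂ fed = 3320 × 79/21 = 12490 kmol/h.
Fuel reacted = 0.834 × 571 → ξ = 476.2 kmol/h.
Outlet (n = n₀ + ν ξ):
  C₃H₆: 571 − 1(476.2) = 94.79
  O₂: 3320 − 4.5(476.2) = 1177
  N₂: 12490 (inert)
  CO₂: 0 + 3(476.2) = 1429
  H₂O: 0 + 3(476.2) = 1429
Total out = 16620 kmol/h; y_CO₂ = 1429 / 16620 = 0.08597.

0.086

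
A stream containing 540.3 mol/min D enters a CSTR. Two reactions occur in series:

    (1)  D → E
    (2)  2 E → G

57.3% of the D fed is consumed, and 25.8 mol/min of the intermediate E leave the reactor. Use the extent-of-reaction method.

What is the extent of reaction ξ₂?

ξ₂ = 142 mol/min

Conversion of D: D consumed = 1ξ₁ = 0.573 × 540.3 → ξ₁ = 309.6 mol/min.
E balance: n_E = 0 + 1ξ₁ − 2ξ₂ = 25.8 → ξ₂ = (1·309.6 − 25.8)/2 = 141.9 mol/min.
Outlet amounts (n = n₀ + Σ ν·ξ):
  D: 540.3 − 1(309.6) = 230.7
  E: 0 + 1(309.6) − 2(141.9) = 25.8
  G: 0 + 1(141.9) = 141.9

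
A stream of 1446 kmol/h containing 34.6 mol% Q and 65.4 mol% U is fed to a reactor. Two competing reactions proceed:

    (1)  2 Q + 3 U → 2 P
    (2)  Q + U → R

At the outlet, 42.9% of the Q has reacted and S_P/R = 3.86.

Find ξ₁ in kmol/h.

ξ₁ = 85.2 kmol/h

Conversion of Q: Q consumed = 0.429 × 500.3 = 214.6 kmol/h = 2ξ₁ + 1ξ₂.
Selectivity: 2ξ₁ / (1ξ₂) = 3.86 → ξ₁ = 1.93 ξ₂.
Substitute: (2·1.93 + 1) ξ₂ = 214.6 → ξ₂ = 44.16 kmol/h, ξ₁ = 85.24 kmol/h.
Outlet amounts (n = n₀ + Σ ν·ξ):
  Q: 500.3 − 2(85.24) − 1(44.16) = 285.7
  U: 945.7 − 3(85.24) − 1(44.16) = 645.8
  P: 0 + 2(85.24) = 170.5
  R: 0 + 1(44.16) = 44.16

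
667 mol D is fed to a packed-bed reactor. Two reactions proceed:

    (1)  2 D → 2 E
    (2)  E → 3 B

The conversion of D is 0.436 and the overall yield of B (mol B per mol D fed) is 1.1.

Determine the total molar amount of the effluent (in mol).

1160 mol

Conversion of D: D consumed = 2ξ₁ = 0.436 × 667 → ξ₁ = 145.4 mol.
Yield of B: 3ξ₂ / 667 = 1.1 → ξ₂ = 244.6 mol.
Outlet amounts (n = n₀ + Σ ν·ξ):
  D: 667 − 2(145.4) = 376.2
  E: 0 + 2(145.4) − 1(244.6) = 46.25
  B: 0 + 3(244.6) = 733.7
Total out = 376.2 + 46.25 + 733.7 = 1156 mol.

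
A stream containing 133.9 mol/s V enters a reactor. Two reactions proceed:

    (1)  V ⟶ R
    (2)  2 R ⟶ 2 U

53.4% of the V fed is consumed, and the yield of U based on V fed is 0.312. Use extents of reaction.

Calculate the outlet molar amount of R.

29.7 mol/s

Conversion of V: V consumed = 1ξ₁ = 0.534 × 133.9 → ξ₁ = 71.5 mol/s.
Yield of U: 2ξ₂ / 133.9 = 0.312 → ξ₂ = 20.89 mol/s.
Outlet amounts (n = n₀ + Σ ν·ξ):
  V: 133.9 − 1(71.5) = 62.4
  R: 0 + 1(71.5) − 2(20.89) = 29.73
  U: 0 + 2(20.89) = 41.78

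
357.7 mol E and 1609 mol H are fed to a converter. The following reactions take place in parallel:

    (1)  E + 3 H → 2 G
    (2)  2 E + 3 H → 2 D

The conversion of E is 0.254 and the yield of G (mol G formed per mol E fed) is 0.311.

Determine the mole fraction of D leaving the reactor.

Yield of G: 2ξ₁ / 357.7 = 0.311 → ξ₁ = 55.62 mol.
Conversion of E: 1ξ₁ + 2ξ₂ = 0.254 × 357.7 = 90.86 → ξ₂ = 17.62 mol.
Outlet amounts (n = n₀ + Σ ν·ξ):
  E: 357.7 − 1(55.62) − 2(17.62) = 266.8
  H: 1609 − 3(55.62) − 3(17.62) = 1389
  G: 0 + 2(55.62) = 111.2
  D: 0 + 2(17.62) = 35.23
Total out = 1803 mol; y_D = 35.23 / 1803 = 0.01955.

0.0195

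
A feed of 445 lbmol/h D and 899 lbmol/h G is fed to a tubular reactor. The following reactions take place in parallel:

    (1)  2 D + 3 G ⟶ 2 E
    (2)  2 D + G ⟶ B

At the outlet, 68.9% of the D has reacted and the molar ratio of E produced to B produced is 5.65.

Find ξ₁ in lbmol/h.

Conversion of D: D consumed = 0.689 × 445 = 306.6 lbmol/h = 2ξ₁ + 2ξ₂.
Selectivity: 2ξ₁ / (1ξ₂) = 5.65 → ξ₁ = 2.825 ξ₂.
Substitute: (2·2.825 + 2) ξ₂ = 306.6 → ξ₂ = 40.08 lbmol/h, ξ₁ = 113.2 lbmol/h.
Outlet amounts (n = n₀ + Σ ν·ξ):
  D: 445 − 2(113.2) − 2(40.08) = 138.4
  G: 899 − 3(113.2) − 1(40.08) = 519.3
  E: 0 + 2(113.2) = 226.4
  B: 0 + 1(40.08) = 40.08

ξ₁ = 113 lbmol/h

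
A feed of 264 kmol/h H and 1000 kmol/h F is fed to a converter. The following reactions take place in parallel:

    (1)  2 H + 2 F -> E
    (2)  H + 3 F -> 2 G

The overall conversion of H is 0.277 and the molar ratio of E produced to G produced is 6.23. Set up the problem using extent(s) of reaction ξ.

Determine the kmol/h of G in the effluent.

5.64 kmol/h

Conversion of H: H consumed = 0.277 × 264 = 73.13 kmol/h = 2ξ₁ + 1ξ₂.
Selectivity: 1ξ₁ / (2ξ₂) = 6.23 → ξ₁ = 12.46 ξ₂.
Substitute: (2·12.46 + 1) ξ₂ = 73.13 → ξ₂ = 2.821 kmol/h, ξ₁ = 35.15 kmol/h.
Outlet amounts (n = n₀ + Σ ν·ξ):
  H: 264 − 2(35.15) − 1(2.821) = 190.9
  F: 1000 − 2(35.15) − 3(2.821) = 921.2
  E: 0 + 1(35.15) = 35.15
  G: 0 + 2(2.821) = 5.643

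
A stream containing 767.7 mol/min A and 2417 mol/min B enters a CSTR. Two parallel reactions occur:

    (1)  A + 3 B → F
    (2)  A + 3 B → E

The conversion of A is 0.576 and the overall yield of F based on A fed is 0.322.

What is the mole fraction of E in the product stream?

0.105

Yield of F: 1ξ₁ / 767.7 = 0.322 → ξ₁ = 247.2 mol/min.
Conversion of A: 1ξ₁ + 1ξ₂ = 0.576 × 767.7 = 442.2 → ξ₂ = 195 mol/min.
Outlet amounts (n = n₀ + Σ ν·ξ):
  A: 767.7 − 1(247.2) − 1(195) = 325.5
  B: 2417 − 3(247.2) − 3(195) = 1090
  F: 0 + 1(247.2) = 247.2
  E: 0 + 1(195) = 195
Total out = 1858 mol/min; y_E = 195 / 1858 = 0.1049.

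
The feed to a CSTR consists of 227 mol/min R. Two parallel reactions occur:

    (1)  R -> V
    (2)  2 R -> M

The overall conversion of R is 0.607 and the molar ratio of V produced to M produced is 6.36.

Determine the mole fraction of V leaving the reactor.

Conversion of R: R consumed = 0.607 × 227 = 137.8 mol/min = 1ξ₁ + 2ξ₂.
Selectivity: 1ξ₁ / (1ξ₂) = 6.36 → ξ₁ = 6.36 ξ₂.
Substitute: (1·6.36 + 2) ξ₂ = 137.8 → ξ₂ = 16.48 mol/min, ξ₁ = 104.8 mol/min.
Outlet amounts (n = n₀ + Σ ν·ξ):
  R: 227 − 1(104.8) − 2(16.48) = 89.21
  V: 0 + 1(104.8) = 104.8
  M: 0 + 1(16.48) = 16.48
Total out = 210.5 mol/min; y_V = 104.8 / 210.5 = 0.4979.

0.498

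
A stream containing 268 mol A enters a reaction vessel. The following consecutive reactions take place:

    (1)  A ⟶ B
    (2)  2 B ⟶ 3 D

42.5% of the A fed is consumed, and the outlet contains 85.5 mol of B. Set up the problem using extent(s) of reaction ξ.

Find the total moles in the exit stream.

282 mol

Conversion of A: A consumed = 1ξ₁ = 0.425 × 268 → ξ₁ = 113.9 mol.
B balance: n_B = 0 + 1ξ₁ − 2ξ₂ = 85.5 → ξ₂ = (1·113.9 − 85.5)/2 = 14.2 mol.
Outlet amounts (n = n₀ + Σ ν·ξ):
  A: 268 − 1(113.9) = 154.1
  B: 0 + 1(113.9) − 2(14.2) = 85.5
  D: 0 + 3(14.2) = 42.6
Total out = 154.1 + 85.5 + 42.6 = 282.2 mol.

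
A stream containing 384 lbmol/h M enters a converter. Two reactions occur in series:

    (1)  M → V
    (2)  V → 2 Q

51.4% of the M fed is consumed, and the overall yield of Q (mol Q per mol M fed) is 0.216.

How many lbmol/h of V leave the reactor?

Conversion of M: M consumed = 1ξ₁ = 0.514 × 384 → ξ₁ = 197.4 lbmol/h.
Yield of Q: 2ξ₂ / 384 = 0.216 → ξ₂ = 41.47 lbmol/h.
Outlet amounts (n = n₀ + Σ ν·ξ):
  M: 384 − 1(197.4) = 186.6
  V: 0 + 1(197.4) − 1(41.47) = 155.9
  Q: 0 + 2(41.47) = 82.94

156 lbmol/h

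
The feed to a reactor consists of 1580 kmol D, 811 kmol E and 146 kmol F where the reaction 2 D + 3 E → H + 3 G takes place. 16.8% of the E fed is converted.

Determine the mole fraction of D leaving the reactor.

E reacted = 0.168 × 811 = 136.2 kmol; ν_E = −3, so ξ = 136.2/3 = 45.42 kmol.
Outlet amounts (n = n₀ + ν ξ):
  D: 1580 − 2(45.42) = 1489
  E: 811 − 3(45.42) = 674.8
  H: 0 + 1(45.42) = 45.42
  G: 0 + 3(45.42) = 136.2
  F: 146 (inert)
Total out = 2492 kmol; y_D = 1489 / 2492 = 0.5977.

0.598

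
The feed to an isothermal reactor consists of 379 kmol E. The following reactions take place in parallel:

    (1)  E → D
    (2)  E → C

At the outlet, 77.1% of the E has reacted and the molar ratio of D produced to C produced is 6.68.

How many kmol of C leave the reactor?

Conversion of E: E consumed = 0.771 × 379 = 292.2 kmol = 1ξ₁ + 1ξ₂.
Selectivity: 1ξ₁ / (1ξ₂) = 6.68 → ξ₁ = 6.68 ξ₂.
Substitute: (1·6.68 + 1) ξ₂ = 292.2 → ξ₂ = 38.05 kmol, ξ₁ = 254.2 kmol.
Outlet amounts (n = n₀ + Σ ν·ξ):
  E: 379 − 1(254.2) − 1(38.05) = 86.79
  D: 0 + 1(254.2) = 254.2
  C: 0 + 1(38.05) = 38.05

38 kmol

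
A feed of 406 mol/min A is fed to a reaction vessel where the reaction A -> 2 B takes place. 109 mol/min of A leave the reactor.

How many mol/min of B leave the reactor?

594 mol/min

For A: n = n₀ − 1ξ → 109 = 406 − 1ξ, giving ξ = 297 mol/min.
Outlet amounts (n = n₀ + ν ξ):
  A: 406 − 1(297) = 109
  B: 0 + 2(297) = 594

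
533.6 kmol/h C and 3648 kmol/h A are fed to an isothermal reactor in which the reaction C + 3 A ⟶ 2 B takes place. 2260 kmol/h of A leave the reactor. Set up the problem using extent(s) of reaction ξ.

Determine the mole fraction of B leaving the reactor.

For A: n = n₀ − 3ξ → 2260 = 3648 − 3ξ, giving ξ = 462.7 kmol/h.
Outlet amounts (n = n₀ + ν ξ):
  C: 533.6 − 1(462.7) = 70.93
  A: 3648 − 3(462.7) = 2260
  B: 0 + 2(462.7) = 925.3
Total out = 3256 kmol/h; y_B = 925.3 / 3256 = 0.2842.

0.284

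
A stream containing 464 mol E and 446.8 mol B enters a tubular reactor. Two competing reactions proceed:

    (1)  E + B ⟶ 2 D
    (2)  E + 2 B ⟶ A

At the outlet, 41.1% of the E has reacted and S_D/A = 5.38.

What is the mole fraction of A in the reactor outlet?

0.064

Conversion of E: E consumed = 0.411 × 464 = 190.7 mol = 1ξ₁ + 1ξ₂.
Selectivity: 2ξ₁ / (1ξ₂) = 5.38 → ξ₁ = 2.69 ξ₂.
Substitute: (1·2.69 + 1) ξ₂ = 190.7 → ξ₂ = 51.68 mol, ξ₁ = 139 mol.
Outlet amounts (n = n₀ + Σ ν·ξ):
  E: 464 − 1(139) − 1(51.68) = 273.3
  B: 446.8 − 1(139) − 2(51.68) = 204.4
  D: 0 + 2(139) = 278
  A: 0 + 1(51.68) = 51.68
Total out = 807.4 mol; y_A = 51.68 / 807.4 = 0.06401.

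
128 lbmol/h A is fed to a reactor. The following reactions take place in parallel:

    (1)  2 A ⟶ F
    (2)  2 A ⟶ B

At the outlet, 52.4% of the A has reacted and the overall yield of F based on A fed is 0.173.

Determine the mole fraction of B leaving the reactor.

0.121

Yield of F: 1ξ₁ / 128 = 0.173 → ξ₁ = 22.14 lbmol/h.
Conversion of A: 2ξ₁ + 2ξ₂ = 0.524 × 128 = 67.07 → ξ₂ = 11.39 lbmol/h.
Outlet amounts (n = n₀ + Σ ν·ξ):
  A: 128 − 2(22.14) − 2(11.39) = 60.93
  F: 0 + 1(22.14) = 22.14
  B: 0 + 1(11.39) = 11.39
Total out = 94.46 lbmol/h; y_B = 11.39 / 94.46 = 0.1206.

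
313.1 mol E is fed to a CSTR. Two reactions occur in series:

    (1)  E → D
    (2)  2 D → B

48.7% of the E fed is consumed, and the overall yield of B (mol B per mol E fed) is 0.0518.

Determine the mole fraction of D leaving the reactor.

Conversion of E: E consumed = 1ξ₁ = 0.487 × 313.1 → ξ₁ = 152.5 mol.
Yield of B: 1ξ₂ / 313.1 = 0.0518 → ξ₂ = 16.22 mol.
Outlet amounts (n = n₀ + Σ ν·ξ):
  E: 313.1 − 1(152.5) = 160.6
  D: 0 + 1(152.5) − 2(16.22) = 120
  B: 0 + 1(16.22) = 16.22
Total out = 296.9 mol; y_D = 120 / 296.9 = 0.4043.

0.404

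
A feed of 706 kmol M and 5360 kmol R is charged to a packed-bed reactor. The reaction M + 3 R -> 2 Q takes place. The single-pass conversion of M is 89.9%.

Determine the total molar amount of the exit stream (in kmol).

M reacted = 0.899 × 706 = 634.7 kmol; ν_M = −1, so ξ = 634.7/1 = 634.7 kmol.
Outlet amounts (n = n₀ + ν ξ):
  M: 706 − 1(634.7) = 71.31
  R: 5360 − 3(634.7) = 3456
  Q: 0 + 2(634.7) = 1269
Total out = 71.31 + 3456 + 1269 = 4797 kmol.

4800 kmol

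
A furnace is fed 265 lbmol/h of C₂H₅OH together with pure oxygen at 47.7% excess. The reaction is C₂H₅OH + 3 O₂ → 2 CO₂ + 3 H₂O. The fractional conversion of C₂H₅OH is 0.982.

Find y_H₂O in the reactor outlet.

Stoichiometric O₂ = 3 × 265 = 795 lbmol/h; O₂ fed = 795 × 1.477 = 1174 lbmol/h.
Fuel reacted = 0.982 × 265 → ξ = 260.2 lbmol/h.
Outlet (n = n₀ + ν ξ):
  C₂H₅OH: 265 − 1(260.2) = 4.77
  O₂: 1174 − 3(260.2) = 393.5
  CO₂: 0 + 2(260.2) = 520.5
  H₂O: 0 + 3(260.2) = 780.7
Total out = 1699 lbmol/h; y_H₂O = 780.7 / 1699 = 0.4594.

0.459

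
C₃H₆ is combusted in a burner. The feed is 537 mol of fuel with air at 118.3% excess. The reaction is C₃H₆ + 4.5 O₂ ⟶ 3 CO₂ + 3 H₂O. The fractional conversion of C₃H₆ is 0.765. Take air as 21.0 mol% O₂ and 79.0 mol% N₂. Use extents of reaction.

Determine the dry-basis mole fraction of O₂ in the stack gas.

0.139

Stoichiometric O₂ = 4.5 × 537 = 2416 mol; O₂ fed = 2416 × 2.183 = 5275 mol.
N₂ fed = 5275 × 79/21 = 19840 mol.
Fuel reacted = 0.765 × 537 → ξ = 410.8 mol.
Outlet (n = n₀ + ν ξ):
  C₃H₆: 537 − 1(410.8) = 126.2
  O₂: 5275 − 4.5(410.8) = 3427
  N₂: 19840 (inert)
  CO₂: 0 + 3(410.8) = 1232
  H₂O: 0 + 3(410.8) = 1232
Dry total = 24630 mol; y_O₂ (dry) = 3427 / 24630 = 0.1391.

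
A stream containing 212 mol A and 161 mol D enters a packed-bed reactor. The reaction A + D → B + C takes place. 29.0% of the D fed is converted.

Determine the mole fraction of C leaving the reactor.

0.125

D reacted = 0.29 × 161 = 46.69 mol; ν_D = −1, so ξ = 46.69/1 = 46.69 mol.
Outlet amounts (n = n₀ + ν ξ):
  A: 212 − 1(46.69) = 165.3
  D: 161 − 1(46.69) = 114.3
  B: 0 + 1(46.69) = 46.69
  C: 0 + 1(46.69) = 46.69
Total out = 373 mol; y_C = 46.69 / 373 = 0.1252.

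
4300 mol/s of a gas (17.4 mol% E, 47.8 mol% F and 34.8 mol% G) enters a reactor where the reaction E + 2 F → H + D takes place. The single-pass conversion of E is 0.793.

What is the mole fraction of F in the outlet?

0.234

E reacted = 0.793 × 748.2 = 593.3 mol/s; ν_E = −1, so ξ = 593.3/1 = 593.3 mol/s.
Outlet amounts (n = n₀ + ν ξ):
  E: 748.2 − 1(593.3) = 154.9
  F: 2055 − 2(593.3) = 868.8
  H: 0 + 1(593.3) = 593.3
  D: 0 + 1(593.3) = 593.3
  G: 1496 (inert)
Total out = 3707 mol/s; y_F = 868.8 / 3707 = 0.2344.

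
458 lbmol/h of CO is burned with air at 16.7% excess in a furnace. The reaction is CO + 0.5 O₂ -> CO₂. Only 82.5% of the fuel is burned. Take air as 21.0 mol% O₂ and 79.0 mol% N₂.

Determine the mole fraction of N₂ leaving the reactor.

Stoichiometric O₂ = 0.5 × 458 = 229 lbmol/h; O₂ fed = 229 × 1.167 = 267.2 lbmol/h.
N₂ fed = 267.2 × 79/21 = 1005 lbmol/h.
Fuel reacted = 0.825 × 458 → ξ = 377.8 lbmol/h.
Outlet (n = n₀ + ν ξ):
  CO: 458 − 1(377.8) = 80.15
  O₂: 267.2 − 0.5(377.8) = 78.32
  N₂: 1005 (inert)
  CO₂: 0 + 1(377.8) = 377.8
Total out = 1542 lbmol/h; y_N₂ = 1005 / 1542 = 0.6521.

0.652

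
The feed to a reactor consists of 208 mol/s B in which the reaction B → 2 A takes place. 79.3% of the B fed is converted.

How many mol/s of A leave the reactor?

330 mol/s

B reacted = 0.793 × 208 = 164.9 mol/s; ν_B = −1, so ξ = 164.9/1 = 164.9 mol/s.
Outlet amounts (n = n₀ + ν ξ):
  B: 208 − 1(164.9) = 43.06
  A: 0 + 2(164.9) = 329.9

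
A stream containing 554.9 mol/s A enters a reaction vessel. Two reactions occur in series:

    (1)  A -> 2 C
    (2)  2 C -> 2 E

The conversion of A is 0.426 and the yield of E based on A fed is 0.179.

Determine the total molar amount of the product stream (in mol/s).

791 mol/s

Conversion of A: A consumed = 1ξ₁ = 0.426 × 554.9 → ξ₁ = 236.4 mol/s.
Yield of E: 2ξ₂ / 554.9 = 0.179 → ξ₂ = 49.66 mol/s.
Outlet amounts (n = n₀ + Σ ν·ξ):
  A: 554.9 − 1(236.4) = 318.5
  C: 0 + 2(236.4) − 2(49.66) = 373.4
  E: 0 + 2(49.66) = 99.33
Total out = 318.5 + 373.4 + 99.33 = 791.3 mol/s.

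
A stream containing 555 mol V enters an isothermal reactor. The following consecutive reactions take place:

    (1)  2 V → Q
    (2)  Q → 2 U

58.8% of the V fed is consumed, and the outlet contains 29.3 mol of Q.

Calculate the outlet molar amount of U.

Conversion of V: V consumed = 2ξ₁ = 0.588 × 555 → ξ₁ = 163.2 mol.
Q balance: n_Q = 0 + 1ξ₁ − 1ξ₂ = 29.3 → ξ₂ = (1·163.2 − 29.3)/1 = 133.9 mol.
Outlet amounts (n = n₀ + Σ ν·ξ):
  V: 555 − 2(163.2) = 228.7
  Q: 0 + 1(163.2) − 1(133.9) = 29.3
  U: 0 + 2(133.9) = 267.7

268 mol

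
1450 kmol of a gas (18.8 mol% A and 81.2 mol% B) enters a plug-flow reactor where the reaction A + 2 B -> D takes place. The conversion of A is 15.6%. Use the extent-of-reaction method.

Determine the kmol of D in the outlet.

A reacted = 0.156 × 272.6 = 42.53 kmol; ν_A = −1, so ξ = 42.53/1 = 42.53 kmol.
Outlet amounts (n = n₀ + ν ξ):
  A: 272.6 − 1(42.53) = 230.1
  B: 1177 − 2(42.53) = 1092
  D: 0 + 1(42.53) = 42.53

42.5 kmol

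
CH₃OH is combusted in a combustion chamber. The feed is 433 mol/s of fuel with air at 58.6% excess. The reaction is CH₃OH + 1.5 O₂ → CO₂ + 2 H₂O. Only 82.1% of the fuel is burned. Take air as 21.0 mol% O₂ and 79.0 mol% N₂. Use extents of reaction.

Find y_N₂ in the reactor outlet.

Stoichiometric O₂ = 1.5 × 433 = 649.5 mol/s; O₂ fed = 649.5 × 1.586 = 1030 mol/s.
N₂ fed = 1030 × 79/21 = 3875 mol/s.
Fuel reacted = 0.821 × 433 → ξ = 355.5 mol/s.
Outlet (n = n₀ + ν ξ):
  CH₃OH: 433 − 1(355.5) = 77.51
  O₂: 1030 − 1.5(355.5) = 496.9
  N₂: 3875 (inert)
  CO₂: 0 + 1(355.5) = 355.5
  H₂O: 0 + 2(355.5) = 711
Total out = 5516 mol/s; y_N₂ = 3875 / 5516 = 0.7025.

0.703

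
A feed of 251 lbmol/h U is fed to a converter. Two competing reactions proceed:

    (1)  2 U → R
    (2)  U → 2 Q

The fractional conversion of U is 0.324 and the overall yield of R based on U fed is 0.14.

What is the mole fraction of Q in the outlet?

0.0973

Yield of R: 1ξ₁ / 251 = 0.14 → ξ₁ = 35.14 lbmol/h.
Conversion of U: 2ξ₁ + 1ξ₂ = 0.324 × 251 = 81.32 → ξ₂ = 11.04 lbmol/h.
Outlet amounts (n = n₀ + Σ ν·ξ):
  U: 251 − 2(35.14) − 1(11.04) = 169.7
  R: 0 + 1(35.14) = 35.14
  Q: 0 + 2(11.04) = 22.09
Total out = 226.9 lbmol/h; y_Q = 22.09 / 226.9 = 0.09735.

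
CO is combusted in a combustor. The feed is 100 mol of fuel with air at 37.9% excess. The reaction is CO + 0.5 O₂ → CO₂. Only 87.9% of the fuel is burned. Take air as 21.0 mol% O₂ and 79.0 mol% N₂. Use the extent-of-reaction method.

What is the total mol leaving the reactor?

384 mol

Stoichiometric O₂ = 0.5 × 100 = 50 mol; O₂ fed = 50 × 1.379 = 68.95 mol.
N₂ fed = 68.95 × 79/21 = 259.4 mol.
Fuel reacted = 0.879 × 100 → ξ = 87.9 mol.
Outlet (n = n₀ + ν ξ):
  CO: 100 − 1(87.9) = 12.1
  O₂: 68.95 − 0.5(87.9) = 25
  N₂: 259.4 (inert)
  CO₂: 0 + 1(87.9) = 87.9
Total out = 12.1 + 25 + 259.4 + 87.9 = 384.4 mol.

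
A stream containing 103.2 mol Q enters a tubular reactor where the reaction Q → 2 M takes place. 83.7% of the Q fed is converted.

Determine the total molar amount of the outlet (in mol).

Q reacted = 0.837 × 103.2 = 86.38 mol; ν_Q = −1, so ξ = 86.38/1 = 86.38 mol.
Outlet amounts (n = n₀ + ν ξ):
  Q: 103.2 − 1(86.38) = 16.82
  M: 0 + 2(86.38) = 172.8
Total out = 16.82 + 172.8 = 189.6 mol.

190 mol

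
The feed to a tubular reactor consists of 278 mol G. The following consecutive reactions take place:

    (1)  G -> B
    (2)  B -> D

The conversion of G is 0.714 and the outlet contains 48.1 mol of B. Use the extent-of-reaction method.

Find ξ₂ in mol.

Conversion of G: G consumed = 1ξ₁ = 0.714 × 278 → ξ₁ = 198.5 mol.
B balance: n_B = 0 + 1ξ₁ − 1ξ₂ = 48.1 → ξ₂ = (1·198.5 − 48.1)/1 = 150.4 mol.
Outlet amounts (n = n₀ + Σ ν·ξ):
  G: 278 − 1(198.5) = 79.51
  B: 0 + 1(198.5) − 1(150.4) = 48.1
  D: 0 + 1(150.4) = 150.4

ξ₂ = 150 mol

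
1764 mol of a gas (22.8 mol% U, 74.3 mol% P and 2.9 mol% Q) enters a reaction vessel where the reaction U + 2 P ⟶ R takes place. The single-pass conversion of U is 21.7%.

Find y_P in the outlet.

U reacted = 0.217 × 402.2 = 87.28 mol; ν_U = −1, so ξ = 87.28/1 = 87.28 mol.
Outlet amounts (n = n₀ + ν ξ):
  U: 402.2 − 1(87.28) = 314.9
  P: 1311 − 2(87.28) = 1136
  R: 0 + 1(87.28) = 87.28
  Q: 51.16 (inert)
Total out = 1589 mol; y_P = 1136 / 1589 = 0.7148.

0.715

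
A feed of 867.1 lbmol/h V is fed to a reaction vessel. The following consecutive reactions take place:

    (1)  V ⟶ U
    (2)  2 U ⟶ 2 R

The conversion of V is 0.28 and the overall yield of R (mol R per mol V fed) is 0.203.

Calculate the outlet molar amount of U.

Conversion of V: V consumed = 1ξ₁ = 0.28 × 867.1 → ξ₁ = 242.8 lbmol/h.
Yield of R: 2ξ₂ / 867.1 = 0.203 → ξ₂ = 88.01 lbmol/h.
Outlet amounts (n = n₀ + Σ ν·ξ):
  V: 867.1 − 1(242.8) = 624.3
  U: 0 + 1(242.8) − 2(88.01) = 66.77
  R: 0 + 2(88.01) = 176

66.8 lbmol/h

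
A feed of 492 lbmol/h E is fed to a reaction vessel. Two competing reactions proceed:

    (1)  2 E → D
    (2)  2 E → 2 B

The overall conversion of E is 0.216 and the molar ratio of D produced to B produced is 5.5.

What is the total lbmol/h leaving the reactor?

443 lbmol/h

Conversion of E: E consumed = 0.216 × 492 = 106.3 lbmol/h = 2ξ₁ + 2ξ₂.
Selectivity: 1ξ₁ / (2ξ₂) = 5.5 → ξ₁ = 11 ξ₂.
Substitute: (2·11 + 2) ξ₂ = 106.3 → ξ₂ = 4.428 lbmol/h, ξ₁ = 48.71 lbmol/h.
Outlet amounts (n = n₀ + Σ ν·ξ):
  E: 492 − 2(48.71) − 2(4.428) = 385.7
  D: 0 + 1(48.71) = 48.71
  B: 0 + 2(4.428) = 8.856
Total out = 385.7 + 48.71 + 8.856 = 443.3 lbmol/h.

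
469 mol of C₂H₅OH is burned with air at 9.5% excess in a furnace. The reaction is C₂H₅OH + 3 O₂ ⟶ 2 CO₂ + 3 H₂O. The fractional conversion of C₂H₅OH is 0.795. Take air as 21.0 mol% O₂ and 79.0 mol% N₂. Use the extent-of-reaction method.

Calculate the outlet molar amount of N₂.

5800 mol

Stoichiometric O₂ = 3 × 469 = 1407 mol; O₂ fed = 1407 × 1.095 = 1541 mol.
N₂ fed = 1541 × 79/21 = 5796 mol.
Fuel reacted = 0.795 × 469 → ξ = 372.9 mol.
Outlet (n = n₀ + ν ξ):
  C₂H₅OH: 469 − 1(372.9) = 96.14
  O₂: 1541 − 3(372.9) = 422.1
  N₂: 5796 (inert)
  CO₂: 0 + 2(372.9) = 745.7
  H₂O: 0 + 3(372.9) = 1119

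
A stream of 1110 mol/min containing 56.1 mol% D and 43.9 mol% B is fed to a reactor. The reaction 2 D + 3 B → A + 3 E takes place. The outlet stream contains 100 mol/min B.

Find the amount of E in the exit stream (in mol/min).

387 mol/min

For B: n = n₀ − 3ξ → 100 = 487.3 − 3ξ, giving ξ = 129.1 mol/min.
Outlet amounts (n = n₀ + ν ξ):
  D: 622.7 − 2(129.1) = 364.5
  B: 487.3 − 3(129.1) = 100
  A: 0 + 1(129.1) = 129.1
  E: 0 + 3(129.1) = 387.3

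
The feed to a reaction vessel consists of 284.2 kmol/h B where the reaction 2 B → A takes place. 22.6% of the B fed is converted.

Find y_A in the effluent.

0.127

B reacted = 0.226 × 284.2 = 64.23 kmol/h; ν_B = −2, so ξ = 64.23/2 = 32.11 kmol/h.
Outlet amounts (n = n₀ + ν ξ):
  B: 284.2 − 2(32.11) = 220
  A: 0 + 1(32.11) = 32.11
Total out = 252.1 kmol/h; y_A = 32.11 / 252.1 = 0.1274.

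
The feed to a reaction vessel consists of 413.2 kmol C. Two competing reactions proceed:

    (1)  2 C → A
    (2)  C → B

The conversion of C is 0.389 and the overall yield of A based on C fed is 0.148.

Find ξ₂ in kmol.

Yield of A: 1ξ₁ / 413.2 = 0.148 → ξ₁ = 61.15 kmol.
Conversion of C: 2ξ₁ + 1ξ₂ = 0.389 × 413.2 = 160.7 → ξ₂ = 38.43 kmol.
Outlet amounts (n = n₀ + Σ ν·ξ):
  C: 413.2 − 2(61.15) − 1(38.43) = 252.5
  A: 0 + 1(61.15) = 61.15
  B: 0 + 1(38.43) = 38.43

ξ₂ = 38.4 kmol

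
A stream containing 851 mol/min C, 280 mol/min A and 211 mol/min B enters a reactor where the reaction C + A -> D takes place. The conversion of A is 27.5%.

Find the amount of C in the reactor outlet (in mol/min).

774 mol/min

A reacted = 0.275 × 280 = 77 mol/min; ν_A = −1, so ξ = 77/1 = 77 mol/min.
Outlet amounts (n = n₀ + ν ξ):
  C: 851 − 1(77) = 774
  A: 280 − 1(77) = 203
  D: 0 + 1(77) = 77
  B: 211 (inert)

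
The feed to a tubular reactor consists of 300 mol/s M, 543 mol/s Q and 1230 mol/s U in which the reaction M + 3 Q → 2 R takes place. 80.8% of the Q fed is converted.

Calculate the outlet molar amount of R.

Q reacted = 0.808 × 543 = 438.7 mol/s; ν_Q = −3, so ξ = 438.7/3 = 146.2 mol/s.
Outlet amounts (n = n₀ + ν ξ):
  M: 300 − 1(146.2) = 153.8
  Q: 543 − 3(146.2) = 104.3
  R: 0 + 2(146.2) = 292.5
  U: 1230 (inert)

292 mol/s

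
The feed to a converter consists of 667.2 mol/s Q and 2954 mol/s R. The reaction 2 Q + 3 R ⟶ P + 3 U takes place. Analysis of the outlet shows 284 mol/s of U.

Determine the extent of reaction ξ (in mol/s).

For U: n = n₀ + 3ξ → 284 = 0 + 3ξ, giving ξ = 94.67 mol/s.
Outlet amounts (n = n₀ + ν ξ):
  Q: 667.2 − 2(94.67) = 477.9
  R: 2954 − 3(94.67) = 2670
  P: 0 + 1(94.67) = 94.67
  U: 0 + 3(94.67) = 284

ξ = 94.7 mol/s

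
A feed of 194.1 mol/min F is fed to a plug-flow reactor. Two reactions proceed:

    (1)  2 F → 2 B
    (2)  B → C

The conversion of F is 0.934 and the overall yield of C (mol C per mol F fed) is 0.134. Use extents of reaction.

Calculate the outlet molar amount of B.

Conversion of F: F consumed = 2ξ₁ = 0.934 × 194.1 → ξ₁ = 90.64 mol/min.
Yield of C: 1ξ₂ / 194.1 = 0.134 → ξ₂ = 26.01 mol/min.
Outlet amounts (n = n₀ + Σ ν·ξ):
  F: 194.1 − 2(90.64) = 12.81
  B: 0 + 2(90.64) − 1(26.01) = 155.3
  C: 0 + 1(26.01) = 26.01

155 mol/min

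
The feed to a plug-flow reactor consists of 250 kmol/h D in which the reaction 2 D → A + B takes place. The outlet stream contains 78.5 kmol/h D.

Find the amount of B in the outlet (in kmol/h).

For D: n = n₀ − 2ξ → 78.5 = 250 − 2ξ, giving ξ = 85.75 kmol/h.
Outlet amounts (n = n₀ + ν ξ):
  D: 250 − 2(85.75) = 78.5
  A: 0 + 1(85.75) = 85.75
  B: 0 + 1(85.75) = 85.75

85.8 kmol/h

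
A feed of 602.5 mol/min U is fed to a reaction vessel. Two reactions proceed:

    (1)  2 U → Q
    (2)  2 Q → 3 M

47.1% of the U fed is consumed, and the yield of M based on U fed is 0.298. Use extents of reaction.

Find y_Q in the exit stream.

0.0426

Conversion of U: U consumed = 2ξ₁ = 0.471 × 602.5 → ξ₁ = 141.9 mol/min.
Yield of M: 3ξ₂ / 602.5 = 0.298 → ξ₂ = 59.85 mol/min.
Outlet amounts (n = n₀ + Σ ν·ξ):
  U: 602.5 − 2(141.9) = 318.7
  Q: 0 + 1(141.9) − 2(59.85) = 22.19
  M: 0 + 3(59.85) = 179.5
Total out = 520.5 mol/min; y_Q = 22.19 / 520.5 = 0.04264.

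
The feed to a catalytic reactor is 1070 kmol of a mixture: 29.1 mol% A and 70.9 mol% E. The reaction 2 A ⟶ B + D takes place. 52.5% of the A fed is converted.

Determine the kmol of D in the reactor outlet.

A reacted = 0.525 × 311.4 = 163.5 kmol; ν_A = −2, so ξ = 163.5/2 = 81.73 kmol.
Outlet amounts (n = n₀ + ν ξ):
  A: 311.4 − 2(81.73) = 147.9
  B: 0 + 1(81.73) = 81.73
  D: 0 + 1(81.73) = 81.73
  E: 758.6 (inert)

81.7 kmol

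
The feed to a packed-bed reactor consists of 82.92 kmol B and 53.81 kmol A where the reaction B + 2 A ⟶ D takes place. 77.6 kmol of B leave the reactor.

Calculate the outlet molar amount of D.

For B: n = n₀ − 1ξ → 77.6 = 82.92 − 1ξ, giving ξ = 5.32 kmol.
Outlet amounts (n = n₀ + ν ξ):
  B: 82.92 − 1(5.32) = 77.6
  A: 53.81 − 2(5.32) = 43.17
  D: 0 + 1(5.32) = 5.32

5.32 kmol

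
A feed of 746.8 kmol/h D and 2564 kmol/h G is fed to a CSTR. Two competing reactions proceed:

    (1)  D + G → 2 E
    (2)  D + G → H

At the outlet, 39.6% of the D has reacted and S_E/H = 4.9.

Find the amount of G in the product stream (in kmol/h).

Conversion of D: D consumed = 0.396 × 746.8 = 295.7 kmol/h = 1ξ₁ + 1ξ₂.
Selectivity: 2ξ₁ / (1ξ₂) = 4.9 → ξ₁ = 2.45 ξ₂.
Substitute: (1·2.45 + 1) ξ₂ = 295.7 → ξ₂ = 85.72 kmol/h, ξ₁ = 210 kmol/h.
Outlet amounts (n = n₀ + Σ ν·ξ):
  D: 746.8 − 1(210) − 1(85.72) = 451.1
  G: 2564 − 1(210) − 1(85.72) = 2268
  E: 0 + 2(210) = 420
  H: 0 + 1(85.72) = 85.72

2270 kmol/h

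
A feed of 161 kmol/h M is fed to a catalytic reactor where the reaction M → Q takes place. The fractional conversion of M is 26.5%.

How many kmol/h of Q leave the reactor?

42.7 kmol/h

M reacted = 0.265 × 161 = 42.66 kmol/h; ν_M = −1, so ξ = 42.66/1 = 42.66 kmol/h.
Outlet amounts (n = n₀ + ν ξ):
  M: 161 − 1(42.66) = 118.3
  Q: 0 + 1(42.66) = 42.66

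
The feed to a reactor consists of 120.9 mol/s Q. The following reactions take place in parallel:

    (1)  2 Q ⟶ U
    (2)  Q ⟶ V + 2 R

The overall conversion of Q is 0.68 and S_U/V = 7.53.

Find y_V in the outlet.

Conversion of Q: Q consumed = 0.68 × 120.9 = 82.21 mol/s = 2ξ₁ + 1ξ₂.
Selectivity: 1ξ₁ / (1ξ₂) = 7.53 → ξ₁ = 7.53 ξ₂.
Substitute: (2·7.53 + 1) ξ₂ = 82.21 → ξ₂ = 5.119 mol/s, ξ₁ = 38.55 mol/s.
Outlet amounts (n = n₀ + Σ ν·ξ):
  Q: 120.9 − 2(38.55) − 1(5.119) = 38.69
  U: 0 + 1(38.55) = 38.55
  V: 0 + 1(5.119) = 5.119
  R: 0 + 2(5.119) = 10.24
Total out = 92.59 mol/s; y_V = 5.119 / 92.59 = 0.05529.

0.0553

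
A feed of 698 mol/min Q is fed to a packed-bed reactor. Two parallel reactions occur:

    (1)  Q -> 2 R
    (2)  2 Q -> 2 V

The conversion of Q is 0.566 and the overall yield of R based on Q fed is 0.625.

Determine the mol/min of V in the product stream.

Yield of R: 2ξ₁ / 698 = 0.625 → ξ₁ = 218.1 mol/min.
Conversion of Q: 1ξ₁ + 2ξ₂ = 0.566 × 698 = 395.1 → ξ₂ = 88.47 mol/min.
Outlet amounts (n = n₀ + Σ ν·ξ):
  Q: 698 − 1(218.1) − 2(88.47) = 302.9
  R: 0 + 2(218.1) = 436.2
  V: 0 + 2(88.47) = 176.9

177 mol/min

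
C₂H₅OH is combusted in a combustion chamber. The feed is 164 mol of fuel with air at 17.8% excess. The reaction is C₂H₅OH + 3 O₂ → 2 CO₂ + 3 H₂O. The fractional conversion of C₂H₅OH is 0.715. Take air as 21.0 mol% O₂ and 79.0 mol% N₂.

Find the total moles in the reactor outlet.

3040 mol

Stoichiometric O₂ = 3 × 164 = 492 mol; O₂ fed = 492 × 1.178 = 579.6 mol.
N₂ fed = 579.6 × 79/21 = 2180 mol.
Fuel reacted = 0.715 × 164 → ξ = 117.3 mol.
Outlet (n = n₀ + ν ξ):
  C₂H₅OH: 164 − 1(117.3) = 46.74
  O₂: 579.6 − 3(117.3) = 227.8
  N₂: 2180 (inert)
  CO₂: 0 + 2(117.3) = 234.5
  H₂O: 0 + 3(117.3) = 351.8
Total out = 46.74 + 227.8 + 2180 + 234.5 + 351.8 = 3041 mol.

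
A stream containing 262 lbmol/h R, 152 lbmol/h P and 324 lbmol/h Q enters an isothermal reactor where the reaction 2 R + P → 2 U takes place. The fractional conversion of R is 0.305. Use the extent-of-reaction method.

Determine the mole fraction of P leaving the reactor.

R reacted = 0.305 × 262 = 79.91 lbmol/h; ν_R = −2, so ξ = 79.91/2 = 39.95 lbmol/h.
Outlet amounts (n = n₀ + ν ξ):
  R: 262 − 2(39.95) = 182.1
  P: 152 − 1(39.95) = 112
  U: 0 + 2(39.95) = 79.91
  Q: 324 (inert)
Total out = 698 lbmol/h; y_P = 112 / 698 = 0.1605.

0.161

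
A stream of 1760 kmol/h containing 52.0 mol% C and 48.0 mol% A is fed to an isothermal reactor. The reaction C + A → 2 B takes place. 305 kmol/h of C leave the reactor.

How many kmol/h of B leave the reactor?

1220 kmol/h

For C: n = n₀ − 1ξ → 305 = 915.2 − 1ξ, giving ξ = 610.2 kmol/h.
Outlet amounts (n = n₀ + ν ξ):
  C: 915.2 − 1(610.2) = 305
  A: 844.8 − 1(610.2) = 234.6
  B: 0 + 2(610.2) = 1220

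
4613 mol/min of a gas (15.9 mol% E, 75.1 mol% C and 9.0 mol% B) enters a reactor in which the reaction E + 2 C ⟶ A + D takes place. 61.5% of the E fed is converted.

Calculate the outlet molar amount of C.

2560 mol/min

E reacted = 0.615 × 733.5 = 451.1 mol/min; ν_E = −1, so ξ = 451.1/1 = 451.1 mol/min.
Outlet amounts (n = n₀ + ν ξ):
  E: 733.5 − 1(451.1) = 282.4
  C: 3464 − 2(451.1) = 2562
  A: 0 + 1(451.1) = 451.1
  D: 0 + 1(451.1) = 451.1
  B: 415.2 (inert)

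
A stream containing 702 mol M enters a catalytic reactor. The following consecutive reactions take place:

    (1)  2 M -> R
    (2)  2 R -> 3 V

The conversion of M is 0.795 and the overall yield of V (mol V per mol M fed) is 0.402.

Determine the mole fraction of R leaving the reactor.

Conversion of M: M consumed = 2ξ₁ = 0.795 × 702 → ξ₁ = 279 mol.
Yield of V: 3ξ₂ / 702 = 0.402 → ξ₂ = 94.07 mol.
Outlet amounts (n = n₀ + Σ ν·ξ):
  M: 702 − 2(279) = 143.9
  R: 0 + 1(279) − 2(94.07) = 90.91
  V: 0 + 3(94.07) = 282.2
Total out = 517 mol; y_R = 90.91 / 517 = 0.1758.

0.176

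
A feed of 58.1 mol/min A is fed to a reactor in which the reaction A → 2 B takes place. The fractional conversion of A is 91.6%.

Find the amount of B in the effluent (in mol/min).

A reacted = 0.916 × 58.1 = 53.22 mol/min; ν_A = −1, so ξ = 53.22/1 = 53.22 mol/min.
Outlet amounts (n = n₀ + ν ξ):
  A: 58.1 − 1(53.22) = 4.88
  B: 0 + 2(53.22) = 106.4

106 mol/min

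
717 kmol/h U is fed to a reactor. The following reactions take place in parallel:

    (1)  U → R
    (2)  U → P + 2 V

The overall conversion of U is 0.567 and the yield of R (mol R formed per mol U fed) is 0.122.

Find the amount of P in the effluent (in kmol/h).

Yield of R: 1ξ₁ / 717 = 0.122 → ξ₁ = 87.47 kmol/h.
Conversion of U: 1ξ₁ + 1ξ₂ = 0.567 × 717 = 406.5 → ξ₂ = 319.1 kmol/h.
Outlet amounts (n = n₀ + Σ ν·ξ):
  U: 717 − 1(87.47) − 1(319.1) = 310.5
  R: 0 + 1(87.47) = 87.47
  P: 0 + 1(319.1) = 319.1
  V: 0 + 2(319.1) = 638.1

319 kmol/h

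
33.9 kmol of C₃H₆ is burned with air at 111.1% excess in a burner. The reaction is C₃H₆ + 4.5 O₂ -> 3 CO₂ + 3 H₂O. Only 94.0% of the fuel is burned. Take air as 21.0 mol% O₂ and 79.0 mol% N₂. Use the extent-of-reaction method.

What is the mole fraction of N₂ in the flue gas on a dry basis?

Stoichiometric O₂ = 4.5 × 33.9 = 152.5 kmol; O₂ fed = 152.5 × 2.111 = 322 kmol.
N₂ fed = 322 × 79/21 = 1211 kmol.
Fuel reacted = 0.94 × 33.9 → ξ = 31.87 kmol.
Outlet (n = n₀ + ν ξ):
  C₃H₆: 33.9 − 1(31.87) = 2.034
  O₂: 322 − 4.5(31.87) = 178.6
  N₂: 1211 (inert)
  CO₂: 0 + 3(31.87) = 95.6
  H₂O: 0 + 3(31.87) = 95.6
Dry total = 1488 kmol; y_N₂ (dry) = 1211 / 1488 = 0.8143.

0.814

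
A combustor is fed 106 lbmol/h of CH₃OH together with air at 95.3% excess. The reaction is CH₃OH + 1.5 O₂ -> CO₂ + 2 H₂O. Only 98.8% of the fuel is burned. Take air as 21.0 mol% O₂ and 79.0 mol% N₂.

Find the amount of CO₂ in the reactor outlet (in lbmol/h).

105 lbmol/h

Stoichiometric O₂ = 1.5 × 106 = 159 lbmol/h; O₂ fed = 159 × 1.953 = 310.5 lbmol/h.
N₂ fed = 310.5 × 79/21 = 1168 lbmol/h.
Fuel reacted = 0.988 × 106 → ξ = 104.7 lbmol/h.
Outlet (n = n₀ + ν ξ):
  CH₃OH: 106 − 1(104.7) = 1.272
  O₂: 310.5 − 1.5(104.7) = 153.4
  N₂: 1168 (inert)
  CO₂: 0 + 1(104.7) = 104.7
  H₂O: 0 + 2(104.7) = 209.5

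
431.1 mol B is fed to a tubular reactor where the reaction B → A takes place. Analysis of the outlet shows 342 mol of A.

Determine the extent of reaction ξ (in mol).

ξ = 342 mol

For A: n = n₀ + 1ξ → 342 = 0 + 1ξ, giving ξ = 342 mol.
Outlet amounts (n = n₀ + ν ξ):
  B: 431.1 − 1(342) = 89.1
  A: 0 + 1(342) = 342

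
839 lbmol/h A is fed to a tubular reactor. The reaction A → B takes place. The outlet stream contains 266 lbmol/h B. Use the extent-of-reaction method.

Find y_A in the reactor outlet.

For B: n = n₀ + 1ξ → 266 = 0 + 1ξ, giving ξ = 266 lbmol/h.
Outlet amounts (n = n₀ + ν ξ):
  A: 839 − 1(266) = 573
  B: 0 + 1(266) = 266
Total out = 839 lbmol/h; y_A = 573 / 839 = 0.683.

0.683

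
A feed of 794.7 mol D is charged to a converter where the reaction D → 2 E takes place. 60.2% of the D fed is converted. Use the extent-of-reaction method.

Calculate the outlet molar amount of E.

D reacted = 0.602 × 794.7 = 478.4 mol; ν_D = −1, so ξ = 478.4/1 = 478.4 mol.
Outlet amounts (n = n₀ + ν ξ):
  D: 794.7 − 1(478.4) = 316.3
  E: 0 + 2(478.4) = 956.8

957 mol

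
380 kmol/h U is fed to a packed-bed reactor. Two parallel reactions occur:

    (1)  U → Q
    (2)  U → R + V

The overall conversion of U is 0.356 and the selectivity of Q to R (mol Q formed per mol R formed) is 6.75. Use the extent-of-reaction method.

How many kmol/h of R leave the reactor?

Conversion of U: U consumed = 0.356 × 380 = 135.3 kmol/h = 1ξ₁ + 1ξ₂.
Selectivity: 1ξ₁ / (1ξ₂) = 6.75 → ξ₁ = 6.75 ξ₂.
Substitute: (1·6.75 + 1) ξ₂ = 135.3 → ξ₂ = 17.46 kmol/h, ξ₁ = 117.8 kmol/h.
Outlet amounts (n = n₀ + Σ ν·ξ):
  U: 380 − 1(117.8) − 1(17.46) = 244.7
  Q: 0 + 1(117.8) = 117.8
  R: 0 + 1(17.46) = 17.46
  V: 0 + 1(17.46) = 17.46

17.5 kmol/h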